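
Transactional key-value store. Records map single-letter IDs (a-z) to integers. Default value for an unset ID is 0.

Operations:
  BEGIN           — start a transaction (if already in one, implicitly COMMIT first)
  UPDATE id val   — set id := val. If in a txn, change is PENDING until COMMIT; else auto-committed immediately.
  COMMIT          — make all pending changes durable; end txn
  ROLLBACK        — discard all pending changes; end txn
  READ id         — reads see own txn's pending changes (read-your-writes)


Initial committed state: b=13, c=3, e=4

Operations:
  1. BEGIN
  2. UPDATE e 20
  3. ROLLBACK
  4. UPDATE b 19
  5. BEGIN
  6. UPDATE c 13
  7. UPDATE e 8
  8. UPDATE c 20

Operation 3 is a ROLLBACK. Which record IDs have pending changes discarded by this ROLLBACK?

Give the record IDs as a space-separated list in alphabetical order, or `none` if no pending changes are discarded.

Answer: e

Derivation:
Initial committed: {b=13, c=3, e=4}
Op 1: BEGIN: in_txn=True, pending={}
Op 2: UPDATE e=20 (pending; pending now {e=20})
Op 3: ROLLBACK: discarded pending ['e']; in_txn=False
Op 4: UPDATE b=19 (auto-commit; committed b=19)
Op 5: BEGIN: in_txn=True, pending={}
Op 6: UPDATE c=13 (pending; pending now {c=13})
Op 7: UPDATE e=8 (pending; pending now {c=13, e=8})
Op 8: UPDATE c=20 (pending; pending now {c=20, e=8})
ROLLBACK at op 3 discards: ['e']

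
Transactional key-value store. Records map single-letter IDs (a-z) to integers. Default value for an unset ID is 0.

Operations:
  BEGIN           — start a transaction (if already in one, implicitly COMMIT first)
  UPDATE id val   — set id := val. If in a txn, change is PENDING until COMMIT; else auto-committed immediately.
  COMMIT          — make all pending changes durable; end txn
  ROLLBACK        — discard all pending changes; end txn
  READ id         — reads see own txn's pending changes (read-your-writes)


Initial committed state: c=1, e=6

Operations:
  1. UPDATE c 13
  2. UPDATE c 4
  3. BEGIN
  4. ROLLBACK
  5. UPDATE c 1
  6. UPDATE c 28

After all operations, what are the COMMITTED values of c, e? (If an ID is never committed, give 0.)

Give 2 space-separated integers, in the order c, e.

Answer: 28 6

Derivation:
Initial committed: {c=1, e=6}
Op 1: UPDATE c=13 (auto-commit; committed c=13)
Op 2: UPDATE c=4 (auto-commit; committed c=4)
Op 3: BEGIN: in_txn=True, pending={}
Op 4: ROLLBACK: discarded pending []; in_txn=False
Op 5: UPDATE c=1 (auto-commit; committed c=1)
Op 6: UPDATE c=28 (auto-commit; committed c=28)
Final committed: {c=28, e=6}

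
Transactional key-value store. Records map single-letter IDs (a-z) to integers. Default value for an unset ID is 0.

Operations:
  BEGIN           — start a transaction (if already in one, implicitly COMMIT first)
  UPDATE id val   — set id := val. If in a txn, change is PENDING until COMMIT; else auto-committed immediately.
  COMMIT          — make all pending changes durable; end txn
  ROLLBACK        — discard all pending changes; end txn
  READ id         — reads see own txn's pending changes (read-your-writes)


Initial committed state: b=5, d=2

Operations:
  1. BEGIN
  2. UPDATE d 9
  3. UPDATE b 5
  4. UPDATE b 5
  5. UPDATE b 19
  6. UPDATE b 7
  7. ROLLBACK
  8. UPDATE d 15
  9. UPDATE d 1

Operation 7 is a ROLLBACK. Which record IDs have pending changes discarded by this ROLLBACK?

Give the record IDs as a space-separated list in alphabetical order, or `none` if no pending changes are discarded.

Answer: b d

Derivation:
Initial committed: {b=5, d=2}
Op 1: BEGIN: in_txn=True, pending={}
Op 2: UPDATE d=9 (pending; pending now {d=9})
Op 3: UPDATE b=5 (pending; pending now {b=5, d=9})
Op 4: UPDATE b=5 (pending; pending now {b=5, d=9})
Op 5: UPDATE b=19 (pending; pending now {b=19, d=9})
Op 6: UPDATE b=7 (pending; pending now {b=7, d=9})
Op 7: ROLLBACK: discarded pending ['b', 'd']; in_txn=False
Op 8: UPDATE d=15 (auto-commit; committed d=15)
Op 9: UPDATE d=1 (auto-commit; committed d=1)
ROLLBACK at op 7 discards: ['b', 'd']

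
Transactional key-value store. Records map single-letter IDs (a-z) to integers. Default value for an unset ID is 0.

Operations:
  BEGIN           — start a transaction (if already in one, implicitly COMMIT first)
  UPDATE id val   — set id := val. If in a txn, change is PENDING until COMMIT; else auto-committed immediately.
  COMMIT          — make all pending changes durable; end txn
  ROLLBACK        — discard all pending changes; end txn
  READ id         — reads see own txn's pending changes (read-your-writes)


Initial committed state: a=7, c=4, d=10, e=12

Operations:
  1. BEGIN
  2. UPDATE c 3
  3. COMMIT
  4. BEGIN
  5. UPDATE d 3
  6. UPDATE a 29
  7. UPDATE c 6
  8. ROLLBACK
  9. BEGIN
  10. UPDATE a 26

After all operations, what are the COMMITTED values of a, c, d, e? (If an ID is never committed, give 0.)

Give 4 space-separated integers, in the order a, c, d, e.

Initial committed: {a=7, c=4, d=10, e=12}
Op 1: BEGIN: in_txn=True, pending={}
Op 2: UPDATE c=3 (pending; pending now {c=3})
Op 3: COMMIT: merged ['c'] into committed; committed now {a=7, c=3, d=10, e=12}
Op 4: BEGIN: in_txn=True, pending={}
Op 5: UPDATE d=3 (pending; pending now {d=3})
Op 6: UPDATE a=29 (pending; pending now {a=29, d=3})
Op 7: UPDATE c=6 (pending; pending now {a=29, c=6, d=3})
Op 8: ROLLBACK: discarded pending ['a', 'c', 'd']; in_txn=False
Op 9: BEGIN: in_txn=True, pending={}
Op 10: UPDATE a=26 (pending; pending now {a=26})
Final committed: {a=7, c=3, d=10, e=12}

Answer: 7 3 10 12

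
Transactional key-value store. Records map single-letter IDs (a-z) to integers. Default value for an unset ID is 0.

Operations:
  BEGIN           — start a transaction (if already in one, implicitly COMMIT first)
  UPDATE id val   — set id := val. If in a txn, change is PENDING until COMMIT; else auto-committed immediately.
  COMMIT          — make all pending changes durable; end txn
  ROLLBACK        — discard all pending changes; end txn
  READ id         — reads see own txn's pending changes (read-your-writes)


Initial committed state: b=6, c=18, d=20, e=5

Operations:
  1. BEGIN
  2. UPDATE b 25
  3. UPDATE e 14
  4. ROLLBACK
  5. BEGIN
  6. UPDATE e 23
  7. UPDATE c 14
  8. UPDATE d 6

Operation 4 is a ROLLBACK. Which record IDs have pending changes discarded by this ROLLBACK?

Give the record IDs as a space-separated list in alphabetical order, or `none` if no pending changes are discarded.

Initial committed: {b=6, c=18, d=20, e=5}
Op 1: BEGIN: in_txn=True, pending={}
Op 2: UPDATE b=25 (pending; pending now {b=25})
Op 3: UPDATE e=14 (pending; pending now {b=25, e=14})
Op 4: ROLLBACK: discarded pending ['b', 'e']; in_txn=False
Op 5: BEGIN: in_txn=True, pending={}
Op 6: UPDATE e=23 (pending; pending now {e=23})
Op 7: UPDATE c=14 (pending; pending now {c=14, e=23})
Op 8: UPDATE d=6 (pending; pending now {c=14, d=6, e=23})
ROLLBACK at op 4 discards: ['b', 'e']

Answer: b e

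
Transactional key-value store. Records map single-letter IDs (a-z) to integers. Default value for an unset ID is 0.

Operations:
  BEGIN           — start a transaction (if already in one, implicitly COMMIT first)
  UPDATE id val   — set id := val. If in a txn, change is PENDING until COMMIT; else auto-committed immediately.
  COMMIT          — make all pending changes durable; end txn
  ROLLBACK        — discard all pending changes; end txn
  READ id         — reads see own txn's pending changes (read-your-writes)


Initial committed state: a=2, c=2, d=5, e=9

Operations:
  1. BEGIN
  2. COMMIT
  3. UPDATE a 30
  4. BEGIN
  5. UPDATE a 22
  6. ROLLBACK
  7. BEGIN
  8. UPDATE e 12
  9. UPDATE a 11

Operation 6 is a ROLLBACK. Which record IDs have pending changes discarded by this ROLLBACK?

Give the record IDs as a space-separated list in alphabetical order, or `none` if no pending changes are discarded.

Answer: a

Derivation:
Initial committed: {a=2, c=2, d=5, e=9}
Op 1: BEGIN: in_txn=True, pending={}
Op 2: COMMIT: merged [] into committed; committed now {a=2, c=2, d=5, e=9}
Op 3: UPDATE a=30 (auto-commit; committed a=30)
Op 4: BEGIN: in_txn=True, pending={}
Op 5: UPDATE a=22 (pending; pending now {a=22})
Op 6: ROLLBACK: discarded pending ['a']; in_txn=False
Op 7: BEGIN: in_txn=True, pending={}
Op 8: UPDATE e=12 (pending; pending now {e=12})
Op 9: UPDATE a=11 (pending; pending now {a=11, e=12})
ROLLBACK at op 6 discards: ['a']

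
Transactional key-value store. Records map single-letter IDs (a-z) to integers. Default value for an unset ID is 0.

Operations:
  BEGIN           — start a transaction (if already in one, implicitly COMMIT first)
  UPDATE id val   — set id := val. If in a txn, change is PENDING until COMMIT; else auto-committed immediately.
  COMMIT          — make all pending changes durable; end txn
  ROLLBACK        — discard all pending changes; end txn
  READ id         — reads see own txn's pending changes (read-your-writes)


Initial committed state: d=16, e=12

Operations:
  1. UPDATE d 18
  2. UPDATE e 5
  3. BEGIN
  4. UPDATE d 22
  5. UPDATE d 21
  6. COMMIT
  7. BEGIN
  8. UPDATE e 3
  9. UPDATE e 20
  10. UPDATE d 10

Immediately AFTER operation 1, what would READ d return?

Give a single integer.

Initial committed: {d=16, e=12}
Op 1: UPDATE d=18 (auto-commit; committed d=18)
After op 1: visible(d) = 18 (pending={}, committed={d=18, e=12})

Answer: 18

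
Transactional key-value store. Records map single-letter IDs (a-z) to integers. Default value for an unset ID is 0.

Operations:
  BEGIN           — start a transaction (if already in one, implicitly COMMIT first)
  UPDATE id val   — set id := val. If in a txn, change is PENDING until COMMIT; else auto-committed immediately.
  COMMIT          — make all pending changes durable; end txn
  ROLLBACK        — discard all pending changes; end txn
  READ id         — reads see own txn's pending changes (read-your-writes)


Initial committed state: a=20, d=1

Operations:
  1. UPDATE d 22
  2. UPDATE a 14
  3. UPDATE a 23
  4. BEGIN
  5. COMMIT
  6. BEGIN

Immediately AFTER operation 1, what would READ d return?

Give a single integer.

Answer: 22

Derivation:
Initial committed: {a=20, d=1}
Op 1: UPDATE d=22 (auto-commit; committed d=22)
After op 1: visible(d) = 22 (pending={}, committed={a=20, d=22})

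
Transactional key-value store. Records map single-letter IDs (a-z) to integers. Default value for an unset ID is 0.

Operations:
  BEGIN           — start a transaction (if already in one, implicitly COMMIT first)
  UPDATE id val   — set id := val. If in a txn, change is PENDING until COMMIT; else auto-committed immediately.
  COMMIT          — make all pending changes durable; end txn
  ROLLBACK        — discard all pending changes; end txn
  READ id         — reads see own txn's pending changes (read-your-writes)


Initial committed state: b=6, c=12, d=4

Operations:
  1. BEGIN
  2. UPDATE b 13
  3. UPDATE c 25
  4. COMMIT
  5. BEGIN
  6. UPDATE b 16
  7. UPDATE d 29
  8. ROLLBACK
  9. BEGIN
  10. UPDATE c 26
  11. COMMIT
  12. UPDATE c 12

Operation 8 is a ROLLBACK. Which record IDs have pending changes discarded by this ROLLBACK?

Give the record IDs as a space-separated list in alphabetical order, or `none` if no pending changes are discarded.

Answer: b d

Derivation:
Initial committed: {b=6, c=12, d=4}
Op 1: BEGIN: in_txn=True, pending={}
Op 2: UPDATE b=13 (pending; pending now {b=13})
Op 3: UPDATE c=25 (pending; pending now {b=13, c=25})
Op 4: COMMIT: merged ['b', 'c'] into committed; committed now {b=13, c=25, d=4}
Op 5: BEGIN: in_txn=True, pending={}
Op 6: UPDATE b=16 (pending; pending now {b=16})
Op 7: UPDATE d=29 (pending; pending now {b=16, d=29})
Op 8: ROLLBACK: discarded pending ['b', 'd']; in_txn=False
Op 9: BEGIN: in_txn=True, pending={}
Op 10: UPDATE c=26 (pending; pending now {c=26})
Op 11: COMMIT: merged ['c'] into committed; committed now {b=13, c=26, d=4}
Op 12: UPDATE c=12 (auto-commit; committed c=12)
ROLLBACK at op 8 discards: ['b', 'd']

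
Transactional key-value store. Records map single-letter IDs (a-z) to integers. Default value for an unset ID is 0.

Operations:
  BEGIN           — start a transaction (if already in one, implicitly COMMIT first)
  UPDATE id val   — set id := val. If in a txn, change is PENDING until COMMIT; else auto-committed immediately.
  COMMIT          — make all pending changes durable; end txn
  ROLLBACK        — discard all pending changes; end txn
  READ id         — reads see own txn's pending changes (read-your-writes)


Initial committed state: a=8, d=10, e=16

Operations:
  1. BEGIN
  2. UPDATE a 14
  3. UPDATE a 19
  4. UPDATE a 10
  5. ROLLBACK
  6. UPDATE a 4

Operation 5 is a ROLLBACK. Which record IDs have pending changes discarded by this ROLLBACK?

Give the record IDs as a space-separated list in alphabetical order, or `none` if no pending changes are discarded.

Initial committed: {a=8, d=10, e=16}
Op 1: BEGIN: in_txn=True, pending={}
Op 2: UPDATE a=14 (pending; pending now {a=14})
Op 3: UPDATE a=19 (pending; pending now {a=19})
Op 4: UPDATE a=10 (pending; pending now {a=10})
Op 5: ROLLBACK: discarded pending ['a']; in_txn=False
Op 6: UPDATE a=4 (auto-commit; committed a=4)
ROLLBACK at op 5 discards: ['a']

Answer: a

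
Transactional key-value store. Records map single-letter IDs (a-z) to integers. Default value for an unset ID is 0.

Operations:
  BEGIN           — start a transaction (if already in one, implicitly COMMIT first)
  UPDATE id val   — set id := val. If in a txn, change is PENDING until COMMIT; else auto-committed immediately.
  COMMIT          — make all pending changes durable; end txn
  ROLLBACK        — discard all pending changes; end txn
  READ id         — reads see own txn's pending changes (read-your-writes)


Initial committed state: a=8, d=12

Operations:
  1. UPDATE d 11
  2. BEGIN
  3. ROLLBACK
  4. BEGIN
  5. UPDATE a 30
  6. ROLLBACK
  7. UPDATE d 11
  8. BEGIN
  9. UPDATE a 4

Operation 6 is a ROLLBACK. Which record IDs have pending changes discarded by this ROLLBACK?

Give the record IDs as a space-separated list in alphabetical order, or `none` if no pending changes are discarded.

Answer: a

Derivation:
Initial committed: {a=8, d=12}
Op 1: UPDATE d=11 (auto-commit; committed d=11)
Op 2: BEGIN: in_txn=True, pending={}
Op 3: ROLLBACK: discarded pending []; in_txn=False
Op 4: BEGIN: in_txn=True, pending={}
Op 5: UPDATE a=30 (pending; pending now {a=30})
Op 6: ROLLBACK: discarded pending ['a']; in_txn=False
Op 7: UPDATE d=11 (auto-commit; committed d=11)
Op 8: BEGIN: in_txn=True, pending={}
Op 9: UPDATE a=4 (pending; pending now {a=4})
ROLLBACK at op 6 discards: ['a']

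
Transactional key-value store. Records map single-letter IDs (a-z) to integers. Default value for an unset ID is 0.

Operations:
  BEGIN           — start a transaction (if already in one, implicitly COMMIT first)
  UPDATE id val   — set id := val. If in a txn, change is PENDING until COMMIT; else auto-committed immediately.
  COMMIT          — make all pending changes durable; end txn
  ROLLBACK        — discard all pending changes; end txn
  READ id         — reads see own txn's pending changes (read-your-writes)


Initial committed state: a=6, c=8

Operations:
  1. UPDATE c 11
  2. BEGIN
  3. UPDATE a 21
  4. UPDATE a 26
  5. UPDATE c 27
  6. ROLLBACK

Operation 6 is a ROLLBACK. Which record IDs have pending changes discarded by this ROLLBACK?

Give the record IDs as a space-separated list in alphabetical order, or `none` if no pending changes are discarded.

Initial committed: {a=6, c=8}
Op 1: UPDATE c=11 (auto-commit; committed c=11)
Op 2: BEGIN: in_txn=True, pending={}
Op 3: UPDATE a=21 (pending; pending now {a=21})
Op 4: UPDATE a=26 (pending; pending now {a=26})
Op 5: UPDATE c=27 (pending; pending now {a=26, c=27})
Op 6: ROLLBACK: discarded pending ['a', 'c']; in_txn=False
ROLLBACK at op 6 discards: ['a', 'c']

Answer: a c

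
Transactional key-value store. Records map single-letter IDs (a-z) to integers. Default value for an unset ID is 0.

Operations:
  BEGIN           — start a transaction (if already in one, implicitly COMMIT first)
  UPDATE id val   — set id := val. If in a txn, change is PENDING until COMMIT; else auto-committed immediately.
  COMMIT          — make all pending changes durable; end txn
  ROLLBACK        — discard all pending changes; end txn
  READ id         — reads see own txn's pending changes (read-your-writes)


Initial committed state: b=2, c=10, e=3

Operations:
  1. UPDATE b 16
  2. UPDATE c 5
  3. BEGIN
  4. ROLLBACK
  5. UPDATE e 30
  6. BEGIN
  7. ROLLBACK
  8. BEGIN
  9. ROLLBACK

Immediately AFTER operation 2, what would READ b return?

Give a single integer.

Initial committed: {b=2, c=10, e=3}
Op 1: UPDATE b=16 (auto-commit; committed b=16)
Op 2: UPDATE c=5 (auto-commit; committed c=5)
After op 2: visible(b) = 16 (pending={}, committed={b=16, c=5, e=3})

Answer: 16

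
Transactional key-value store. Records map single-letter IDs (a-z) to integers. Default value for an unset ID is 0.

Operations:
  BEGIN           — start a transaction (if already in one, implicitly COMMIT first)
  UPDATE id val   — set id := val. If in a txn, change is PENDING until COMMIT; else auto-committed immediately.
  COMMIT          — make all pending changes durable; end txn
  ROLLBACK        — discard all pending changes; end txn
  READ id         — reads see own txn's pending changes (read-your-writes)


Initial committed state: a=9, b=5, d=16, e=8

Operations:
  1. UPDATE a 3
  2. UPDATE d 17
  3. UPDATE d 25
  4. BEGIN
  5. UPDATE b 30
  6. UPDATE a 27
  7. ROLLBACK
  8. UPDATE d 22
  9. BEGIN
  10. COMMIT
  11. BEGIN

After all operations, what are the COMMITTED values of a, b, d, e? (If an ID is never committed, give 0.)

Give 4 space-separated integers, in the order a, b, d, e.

Answer: 3 5 22 8

Derivation:
Initial committed: {a=9, b=5, d=16, e=8}
Op 1: UPDATE a=3 (auto-commit; committed a=3)
Op 2: UPDATE d=17 (auto-commit; committed d=17)
Op 3: UPDATE d=25 (auto-commit; committed d=25)
Op 4: BEGIN: in_txn=True, pending={}
Op 5: UPDATE b=30 (pending; pending now {b=30})
Op 6: UPDATE a=27 (pending; pending now {a=27, b=30})
Op 7: ROLLBACK: discarded pending ['a', 'b']; in_txn=False
Op 8: UPDATE d=22 (auto-commit; committed d=22)
Op 9: BEGIN: in_txn=True, pending={}
Op 10: COMMIT: merged [] into committed; committed now {a=3, b=5, d=22, e=8}
Op 11: BEGIN: in_txn=True, pending={}
Final committed: {a=3, b=5, d=22, e=8}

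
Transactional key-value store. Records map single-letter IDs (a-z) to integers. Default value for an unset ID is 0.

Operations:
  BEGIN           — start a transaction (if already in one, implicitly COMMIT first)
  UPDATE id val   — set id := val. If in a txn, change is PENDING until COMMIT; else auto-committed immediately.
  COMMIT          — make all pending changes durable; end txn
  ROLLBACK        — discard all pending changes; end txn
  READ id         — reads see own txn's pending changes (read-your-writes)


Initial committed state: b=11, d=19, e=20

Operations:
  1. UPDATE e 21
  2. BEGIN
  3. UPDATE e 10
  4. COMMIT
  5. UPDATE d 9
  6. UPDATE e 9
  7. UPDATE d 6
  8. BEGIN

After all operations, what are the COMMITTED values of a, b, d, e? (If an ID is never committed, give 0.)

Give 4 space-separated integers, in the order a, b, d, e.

Answer: 0 11 6 9

Derivation:
Initial committed: {b=11, d=19, e=20}
Op 1: UPDATE e=21 (auto-commit; committed e=21)
Op 2: BEGIN: in_txn=True, pending={}
Op 3: UPDATE e=10 (pending; pending now {e=10})
Op 4: COMMIT: merged ['e'] into committed; committed now {b=11, d=19, e=10}
Op 5: UPDATE d=9 (auto-commit; committed d=9)
Op 6: UPDATE e=9 (auto-commit; committed e=9)
Op 7: UPDATE d=6 (auto-commit; committed d=6)
Op 8: BEGIN: in_txn=True, pending={}
Final committed: {b=11, d=6, e=9}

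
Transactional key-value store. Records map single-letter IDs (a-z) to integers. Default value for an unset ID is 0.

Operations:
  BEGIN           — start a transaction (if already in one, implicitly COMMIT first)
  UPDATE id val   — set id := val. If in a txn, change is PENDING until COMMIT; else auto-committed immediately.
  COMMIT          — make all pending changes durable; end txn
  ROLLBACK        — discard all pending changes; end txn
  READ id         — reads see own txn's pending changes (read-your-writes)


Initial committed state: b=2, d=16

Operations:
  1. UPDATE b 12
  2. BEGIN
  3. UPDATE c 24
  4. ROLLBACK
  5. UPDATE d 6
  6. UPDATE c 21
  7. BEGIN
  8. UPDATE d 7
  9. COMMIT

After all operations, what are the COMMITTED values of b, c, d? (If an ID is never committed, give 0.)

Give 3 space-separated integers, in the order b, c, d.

Initial committed: {b=2, d=16}
Op 1: UPDATE b=12 (auto-commit; committed b=12)
Op 2: BEGIN: in_txn=True, pending={}
Op 3: UPDATE c=24 (pending; pending now {c=24})
Op 4: ROLLBACK: discarded pending ['c']; in_txn=False
Op 5: UPDATE d=6 (auto-commit; committed d=6)
Op 6: UPDATE c=21 (auto-commit; committed c=21)
Op 7: BEGIN: in_txn=True, pending={}
Op 8: UPDATE d=7 (pending; pending now {d=7})
Op 9: COMMIT: merged ['d'] into committed; committed now {b=12, c=21, d=7}
Final committed: {b=12, c=21, d=7}

Answer: 12 21 7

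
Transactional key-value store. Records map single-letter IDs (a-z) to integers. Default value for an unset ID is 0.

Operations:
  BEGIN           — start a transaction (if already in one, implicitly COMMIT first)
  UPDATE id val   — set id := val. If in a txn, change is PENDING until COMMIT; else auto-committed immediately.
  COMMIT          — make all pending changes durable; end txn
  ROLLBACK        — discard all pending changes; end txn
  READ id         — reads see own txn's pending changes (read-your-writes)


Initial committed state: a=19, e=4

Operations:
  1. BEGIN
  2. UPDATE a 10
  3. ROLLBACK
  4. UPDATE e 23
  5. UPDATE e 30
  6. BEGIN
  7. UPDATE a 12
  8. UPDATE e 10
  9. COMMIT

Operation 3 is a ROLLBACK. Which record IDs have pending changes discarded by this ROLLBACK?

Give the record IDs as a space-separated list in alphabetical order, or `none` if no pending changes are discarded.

Initial committed: {a=19, e=4}
Op 1: BEGIN: in_txn=True, pending={}
Op 2: UPDATE a=10 (pending; pending now {a=10})
Op 3: ROLLBACK: discarded pending ['a']; in_txn=False
Op 4: UPDATE e=23 (auto-commit; committed e=23)
Op 5: UPDATE e=30 (auto-commit; committed e=30)
Op 6: BEGIN: in_txn=True, pending={}
Op 7: UPDATE a=12 (pending; pending now {a=12})
Op 8: UPDATE e=10 (pending; pending now {a=12, e=10})
Op 9: COMMIT: merged ['a', 'e'] into committed; committed now {a=12, e=10}
ROLLBACK at op 3 discards: ['a']

Answer: a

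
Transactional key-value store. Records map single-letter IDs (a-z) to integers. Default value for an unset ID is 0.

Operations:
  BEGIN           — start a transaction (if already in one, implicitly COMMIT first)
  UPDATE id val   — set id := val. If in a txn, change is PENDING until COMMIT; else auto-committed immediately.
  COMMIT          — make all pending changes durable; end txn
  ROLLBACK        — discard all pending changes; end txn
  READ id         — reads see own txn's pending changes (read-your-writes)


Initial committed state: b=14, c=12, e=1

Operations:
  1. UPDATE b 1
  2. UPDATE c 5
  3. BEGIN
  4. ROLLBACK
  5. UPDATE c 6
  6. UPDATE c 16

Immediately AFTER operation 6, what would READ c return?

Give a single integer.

Answer: 16

Derivation:
Initial committed: {b=14, c=12, e=1}
Op 1: UPDATE b=1 (auto-commit; committed b=1)
Op 2: UPDATE c=5 (auto-commit; committed c=5)
Op 3: BEGIN: in_txn=True, pending={}
Op 4: ROLLBACK: discarded pending []; in_txn=False
Op 5: UPDATE c=6 (auto-commit; committed c=6)
Op 6: UPDATE c=16 (auto-commit; committed c=16)
After op 6: visible(c) = 16 (pending={}, committed={b=1, c=16, e=1})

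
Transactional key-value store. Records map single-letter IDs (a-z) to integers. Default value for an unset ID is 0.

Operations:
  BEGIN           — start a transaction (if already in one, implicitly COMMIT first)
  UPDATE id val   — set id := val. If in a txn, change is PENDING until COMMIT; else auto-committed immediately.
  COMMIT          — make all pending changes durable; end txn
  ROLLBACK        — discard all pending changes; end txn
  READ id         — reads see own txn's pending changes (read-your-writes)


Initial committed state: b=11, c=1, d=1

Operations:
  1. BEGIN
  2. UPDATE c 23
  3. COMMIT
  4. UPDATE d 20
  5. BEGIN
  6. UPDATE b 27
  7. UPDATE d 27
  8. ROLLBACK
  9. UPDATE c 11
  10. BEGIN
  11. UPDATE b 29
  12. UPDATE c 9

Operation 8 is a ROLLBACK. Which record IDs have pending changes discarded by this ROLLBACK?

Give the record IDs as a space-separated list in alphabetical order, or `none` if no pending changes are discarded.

Answer: b d

Derivation:
Initial committed: {b=11, c=1, d=1}
Op 1: BEGIN: in_txn=True, pending={}
Op 2: UPDATE c=23 (pending; pending now {c=23})
Op 3: COMMIT: merged ['c'] into committed; committed now {b=11, c=23, d=1}
Op 4: UPDATE d=20 (auto-commit; committed d=20)
Op 5: BEGIN: in_txn=True, pending={}
Op 6: UPDATE b=27 (pending; pending now {b=27})
Op 7: UPDATE d=27 (pending; pending now {b=27, d=27})
Op 8: ROLLBACK: discarded pending ['b', 'd']; in_txn=False
Op 9: UPDATE c=11 (auto-commit; committed c=11)
Op 10: BEGIN: in_txn=True, pending={}
Op 11: UPDATE b=29 (pending; pending now {b=29})
Op 12: UPDATE c=9 (pending; pending now {b=29, c=9})
ROLLBACK at op 8 discards: ['b', 'd']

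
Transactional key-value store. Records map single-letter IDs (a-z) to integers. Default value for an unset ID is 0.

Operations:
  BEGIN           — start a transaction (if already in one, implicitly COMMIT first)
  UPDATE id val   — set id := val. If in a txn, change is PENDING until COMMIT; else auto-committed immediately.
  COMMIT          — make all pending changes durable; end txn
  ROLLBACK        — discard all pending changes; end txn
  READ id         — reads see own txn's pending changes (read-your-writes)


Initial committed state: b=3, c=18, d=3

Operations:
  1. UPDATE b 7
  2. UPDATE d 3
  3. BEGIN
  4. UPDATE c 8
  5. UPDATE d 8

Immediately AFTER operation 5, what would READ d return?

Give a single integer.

Initial committed: {b=3, c=18, d=3}
Op 1: UPDATE b=7 (auto-commit; committed b=7)
Op 2: UPDATE d=3 (auto-commit; committed d=3)
Op 3: BEGIN: in_txn=True, pending={}
Op 4: UPDATE c=8 (pending; pending now {c=8})
Op 5: UPDATE d=8 (pending; pending now {c=8, d=8})
After op 5: visible(d) = 8 (pending={c=8, d=8}, committed={b=7, c=18, d=3})

Answer: 8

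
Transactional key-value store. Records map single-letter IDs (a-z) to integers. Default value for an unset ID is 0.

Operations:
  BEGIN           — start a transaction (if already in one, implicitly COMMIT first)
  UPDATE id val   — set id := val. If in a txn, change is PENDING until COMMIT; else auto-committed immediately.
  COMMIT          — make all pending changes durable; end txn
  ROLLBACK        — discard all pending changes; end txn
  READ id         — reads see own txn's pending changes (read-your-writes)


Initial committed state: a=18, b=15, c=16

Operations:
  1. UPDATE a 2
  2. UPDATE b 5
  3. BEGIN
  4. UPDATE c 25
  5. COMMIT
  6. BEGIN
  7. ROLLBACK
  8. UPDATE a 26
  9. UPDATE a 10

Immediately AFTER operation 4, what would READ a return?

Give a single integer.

Answer: 2

Derivation:
Initial committed: {a=18, b=15, c=16}
Op 1: UPDATE a=2 (auto-commit; committed a=2)
Op 2: UPDATE b=5 (auto-commit; committed b=5)
Op 3: BEGIN: in_txn=True, pending={}
Op 4: UPDATE c=25 (pending; pending now {c=25})
After op 4: visible(a) = 2 (pending={c=25}, committed={a=2, b=5, c=16})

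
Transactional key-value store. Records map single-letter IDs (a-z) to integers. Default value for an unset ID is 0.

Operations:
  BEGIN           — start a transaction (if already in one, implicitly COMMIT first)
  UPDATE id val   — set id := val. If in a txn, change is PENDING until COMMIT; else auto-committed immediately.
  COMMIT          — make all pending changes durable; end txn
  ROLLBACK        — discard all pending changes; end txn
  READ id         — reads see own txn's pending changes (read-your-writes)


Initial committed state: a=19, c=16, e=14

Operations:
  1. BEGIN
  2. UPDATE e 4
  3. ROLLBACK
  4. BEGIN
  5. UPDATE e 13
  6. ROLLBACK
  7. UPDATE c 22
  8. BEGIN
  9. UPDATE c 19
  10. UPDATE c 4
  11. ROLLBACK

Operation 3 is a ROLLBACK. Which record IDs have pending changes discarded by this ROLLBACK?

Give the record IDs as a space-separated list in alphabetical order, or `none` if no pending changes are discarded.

Answer: e

Derivation:
Initial committed: {a=19, c=16, e=14}
Op 1: BEGIN: in_txn=True, pending={}
Op 2: UPDATE e=4 (pending; pending now {e=4})
Op 3: ROLLBACK: discarded pending ['e']; in_txn=False
Op 4: BEGIN: in_txn=True, pending={}
Op 5: UPDATE e=13 (pending; pending now {e=13})
Op 6: ROLLBACK: discarded pending ['e']; in_txn=False
Op 7: UPDATE c=22 (auto-commit; committed c=22)
Op 8: BEGIN: in_txn=True, pending={}
Op 9: UPDATE c=19 (pending; pending now {c=19})
Op 10: UPDATE c=4 (pending; pending now {c=4})
Op 11: ROLLBACK: discarded pending ['c']; in_txn=False
ROLLBACK at op 3 discards: ['e']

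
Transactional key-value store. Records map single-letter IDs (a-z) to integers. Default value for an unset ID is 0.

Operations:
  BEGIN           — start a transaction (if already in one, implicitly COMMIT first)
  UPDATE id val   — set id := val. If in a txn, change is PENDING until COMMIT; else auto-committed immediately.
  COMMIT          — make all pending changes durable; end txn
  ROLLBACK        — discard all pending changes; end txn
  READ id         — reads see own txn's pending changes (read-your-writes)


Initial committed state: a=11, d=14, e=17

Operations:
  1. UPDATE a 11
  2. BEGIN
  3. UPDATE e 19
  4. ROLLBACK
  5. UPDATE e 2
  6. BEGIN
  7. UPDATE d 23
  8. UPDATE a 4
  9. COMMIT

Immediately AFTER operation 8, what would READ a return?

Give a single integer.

Initial committed: {a=11, d=14, e=17}
Op 1: UPDATE a=11 (auto-commit; committed a=11)
Op 2: BEGIN: in_txn=True, pending={}
Op 3: UPDATE e=19 (pending; pending now {e=19})
Op 4: ROLLBACK: discarded pending ['e']; in_txn=False
Op 5: UPDATE e=2 (auto-commit; committed e=2)
Op 6: BEGIN: in_txn=True, pending={}
Op 7: UPDATE d=23 (pending; pending now {d=23})
Op 8: UPDATE a=4 (pending; pending now {a=4, d=23})
After op 8: visible(a) = 4 (pending={a=4, d=23}, committed={a=11, d=14, e=2})

Answer: 4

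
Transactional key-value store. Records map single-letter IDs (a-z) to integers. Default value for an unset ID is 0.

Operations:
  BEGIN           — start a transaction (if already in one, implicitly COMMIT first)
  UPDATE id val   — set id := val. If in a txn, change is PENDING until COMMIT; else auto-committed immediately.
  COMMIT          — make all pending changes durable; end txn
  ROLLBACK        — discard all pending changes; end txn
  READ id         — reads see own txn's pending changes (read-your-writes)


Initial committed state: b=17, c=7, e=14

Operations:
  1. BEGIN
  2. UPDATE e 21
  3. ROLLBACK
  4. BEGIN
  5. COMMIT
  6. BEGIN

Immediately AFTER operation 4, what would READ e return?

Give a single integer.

Initial committed: {b=17, c=7, e=14}
Op 1: BEGIN: in_txn=True, pending={}
Op 2: UPDATE e=21 (pending; pending now {e=21})
Op 3: ROLLBACK: discarded pending ['e']; in_txn=False
Op 4: BEGIN: in_txn=True, pending={}
After op 4: visible(e) = 14 (pending={}, committed={b=17, c=7, e=14})

Answer: 14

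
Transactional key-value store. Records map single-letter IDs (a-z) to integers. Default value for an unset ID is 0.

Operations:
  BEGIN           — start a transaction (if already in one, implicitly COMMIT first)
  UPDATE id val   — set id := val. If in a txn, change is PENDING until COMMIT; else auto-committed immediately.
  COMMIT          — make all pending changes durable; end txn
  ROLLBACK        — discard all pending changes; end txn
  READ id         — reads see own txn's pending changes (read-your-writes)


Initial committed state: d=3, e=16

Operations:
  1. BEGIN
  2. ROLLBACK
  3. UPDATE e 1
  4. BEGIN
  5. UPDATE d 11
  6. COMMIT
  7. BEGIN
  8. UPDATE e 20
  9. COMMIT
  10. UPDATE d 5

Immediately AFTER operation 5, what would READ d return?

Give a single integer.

Initial committed: {d=3, e=16}
Op 1: BEGIN: in_txn=True, pending={}
Op 2: ROLLBACK: discarded pending []; in_txn=False
Op 3: UPDATE e=1 (auto-commit; committed e=1)
Op 4: BEGIN: in_txn=True, pending={}
Op 5: UPDATE d=11 (pending; pending now {d=11})
After op 5: visible(d) = 11 (pending={d=11}, committed={d=3, e=1})

Answer: 11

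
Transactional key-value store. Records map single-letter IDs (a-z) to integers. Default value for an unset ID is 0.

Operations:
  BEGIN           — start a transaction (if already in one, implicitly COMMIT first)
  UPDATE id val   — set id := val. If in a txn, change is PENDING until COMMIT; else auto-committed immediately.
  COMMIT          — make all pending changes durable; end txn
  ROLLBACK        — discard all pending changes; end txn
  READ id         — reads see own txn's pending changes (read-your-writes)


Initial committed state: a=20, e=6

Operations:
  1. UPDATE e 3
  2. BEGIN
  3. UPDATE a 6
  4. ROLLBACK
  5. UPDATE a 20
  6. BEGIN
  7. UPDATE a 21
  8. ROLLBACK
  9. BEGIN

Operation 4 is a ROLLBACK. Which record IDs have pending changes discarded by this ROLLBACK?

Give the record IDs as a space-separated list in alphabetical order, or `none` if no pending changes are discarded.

Initial committed: {a=20, e=6}
Op 1: UPDATE e=3 (auto-commit; committed e=3)
Op 2: BEGIN: in_txn=True, pending={}
Op 3: UPDATE a=6 (pending; pending now {a=6})
Op 4: ROLLBACK: discarded pending ['a']; in_txn=False
Op 5: UPDATE a=20 (auto-commit; committed a=20)
Op 6: BEGIN: in_txn=True, pending={}
Op 7: UPDATE a=21 (pending; pending now {a=21})
Op 8: ROLLBACK: discarded pending ['a']; in_txn=False
Op 9: BEGIN: in_txn=True, pending={}
ROLLBACK at op 4 discards: ['a']

Answer: a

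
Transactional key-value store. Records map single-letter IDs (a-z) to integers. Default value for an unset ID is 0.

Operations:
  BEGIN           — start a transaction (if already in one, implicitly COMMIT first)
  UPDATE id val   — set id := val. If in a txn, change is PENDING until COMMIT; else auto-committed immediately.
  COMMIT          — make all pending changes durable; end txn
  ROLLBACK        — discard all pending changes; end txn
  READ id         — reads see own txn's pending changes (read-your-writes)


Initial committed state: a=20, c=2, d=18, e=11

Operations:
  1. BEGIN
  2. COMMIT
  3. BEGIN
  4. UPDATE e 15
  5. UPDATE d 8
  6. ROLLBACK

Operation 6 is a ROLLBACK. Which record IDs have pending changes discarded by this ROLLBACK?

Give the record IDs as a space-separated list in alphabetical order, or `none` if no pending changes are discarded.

Initial committed: {a=20, c=2, d=18, e=11}
Op 1: BEGIN: in_txn=True, pending={}
Op 2: COMMIT: merged [] into committed; committed now {a=20, c=2, d=18, e=11}
Op 3: BEGIN: in_txn=True, pending={}
Op 4: UPDATE e=15 (pending; pending now {e=15})
Op 5: UPDATE d=8 (pending; pending now {d=8, e=15})
Op 6: ROLLBACK: discarded pending ['d', 'e']; in_txn=False
ROLLBACK at op 6 discards: ['d', 'e']

Answer: d e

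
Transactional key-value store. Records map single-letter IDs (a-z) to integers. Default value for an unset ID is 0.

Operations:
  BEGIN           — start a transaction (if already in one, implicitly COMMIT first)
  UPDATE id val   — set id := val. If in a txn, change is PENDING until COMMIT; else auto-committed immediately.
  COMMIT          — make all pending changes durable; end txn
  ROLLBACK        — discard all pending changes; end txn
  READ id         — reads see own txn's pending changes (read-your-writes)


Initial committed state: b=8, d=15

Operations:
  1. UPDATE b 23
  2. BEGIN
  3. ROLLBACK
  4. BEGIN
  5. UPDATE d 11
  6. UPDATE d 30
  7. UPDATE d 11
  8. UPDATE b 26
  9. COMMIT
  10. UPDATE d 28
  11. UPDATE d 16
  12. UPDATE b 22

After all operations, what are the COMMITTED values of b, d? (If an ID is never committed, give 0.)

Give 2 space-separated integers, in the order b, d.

Answer: 22 16

Derivation:
Initial committed: {b=8, d=15}
Op 1: UPDATE b=23 (auto-commit; committed b=23)
Op 2: BEGIN: in_txn=True, pending={}
Op 3: ROLLBACK: discarded pending []; in_txn=False
Op 4: BEGIN: in_txn=True, pending={}
Op 5: UPDATE d=11 (pending; pending now {d=11})
Op 6: UPDATE d=30 (pending; pending now {d=30})
Op 7: UPDATE d=11 (pending; pending now {d=11})
Op 8: UPDATE b=26 (pending; pending now {b=26, d=11})
Op 9: COMMIT: merged ['b', 'd'] into committed; committed now {b=26, d=11}
Op 10: UPDATE d=28 (auto-commit; committed d=28)
Op 11: UPDATE d=16 (auto-commit; committed d=16)
Op 12: UPDATE b=22 (auto-commit; committed b=22)
Final committed: {b=22, d=16}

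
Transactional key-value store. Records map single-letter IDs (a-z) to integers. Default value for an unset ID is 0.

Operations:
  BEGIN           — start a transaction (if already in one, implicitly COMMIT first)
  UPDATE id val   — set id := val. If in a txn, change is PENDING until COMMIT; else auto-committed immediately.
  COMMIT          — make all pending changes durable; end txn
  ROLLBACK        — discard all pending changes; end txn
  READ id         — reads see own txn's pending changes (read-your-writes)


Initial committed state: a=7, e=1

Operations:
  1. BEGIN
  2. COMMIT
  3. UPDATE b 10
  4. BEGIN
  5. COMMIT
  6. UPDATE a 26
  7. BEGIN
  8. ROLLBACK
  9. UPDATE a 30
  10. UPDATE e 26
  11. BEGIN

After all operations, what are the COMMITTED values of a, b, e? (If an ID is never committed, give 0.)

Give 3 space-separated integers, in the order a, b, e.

Answer: 30 10 26

Derivation:
Initial committed: {a=7, e=1}
Op 1: BEGIN: in_txn=True, pending={}
Op 2: COMMIT: merged [] into committed; committed now {a=7, e=1}
Op 3: UPDATE b=10 (auto-commit; committed b=10)
Op 4: BEGIN: in_txn=True, pending={}
Op 5: COMMIT: merged [] into committed; committed now {a=7, b=10, e=1}
Op 6: UPDATE a=26 (auto-commit; committed a=26)
Op 7: BEGIN: in_txn=True, pending={}
Op 8: ROLLBACK: discarded pending []; in_txn=False
Op 9: UPDATE a=30 (auto-commit; committed a=30)
Op 10: UPDATE e=26 (auto-commit; committed e=26)
Op 11: BEGIN: in_txn=True, pending={}
Final committed: {a=30, b=10, e=26}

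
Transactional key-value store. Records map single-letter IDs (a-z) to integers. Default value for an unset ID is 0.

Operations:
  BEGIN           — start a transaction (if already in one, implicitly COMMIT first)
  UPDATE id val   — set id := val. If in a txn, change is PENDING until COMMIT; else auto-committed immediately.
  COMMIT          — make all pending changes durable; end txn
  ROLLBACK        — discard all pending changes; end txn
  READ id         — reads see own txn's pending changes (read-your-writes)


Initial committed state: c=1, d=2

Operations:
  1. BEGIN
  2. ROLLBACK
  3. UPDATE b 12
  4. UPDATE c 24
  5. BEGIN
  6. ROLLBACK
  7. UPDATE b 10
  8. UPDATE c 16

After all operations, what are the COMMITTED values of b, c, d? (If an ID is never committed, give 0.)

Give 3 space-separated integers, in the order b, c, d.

Initial committed: {c=1, d=2}
Op 1: BEGIN: in_txn=True, pending={}
Op 2: ROLLBACK: discarded pending []; in_txn=False
Op 3: UPDATE b=12 (auto-commit; committed b=12)
Op 4: UPDATE c=24 (auto-commit; committed c=24)
Op 5: BEGIN: in_txn=True, pending={}
Op 6: ROLLBACK: discarded pending []; in_txn=False
Op 7: UPDATE b=10 (auto-commit; committed b=10)
Op 8: UPDATE c=16 (auto-commit; committed c=16)
Final committed: {b=10, c=16, d=2}

Answer: 10 16 2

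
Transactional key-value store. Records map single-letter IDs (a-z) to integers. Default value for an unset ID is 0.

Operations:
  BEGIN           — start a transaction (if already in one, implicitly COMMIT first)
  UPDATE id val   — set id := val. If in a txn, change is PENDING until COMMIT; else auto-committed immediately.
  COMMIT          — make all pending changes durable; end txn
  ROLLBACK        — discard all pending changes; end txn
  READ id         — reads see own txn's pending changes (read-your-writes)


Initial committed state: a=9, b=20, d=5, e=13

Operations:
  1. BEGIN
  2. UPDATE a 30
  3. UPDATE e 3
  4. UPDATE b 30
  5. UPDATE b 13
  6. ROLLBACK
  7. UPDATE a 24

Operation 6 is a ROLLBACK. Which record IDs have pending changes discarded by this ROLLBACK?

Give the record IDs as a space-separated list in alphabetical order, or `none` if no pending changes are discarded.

Initial committed: {a=9, b=20, d=5, e=13}
Op 1: BEGIN: in_txn=True, pending={}
Op 2: UPDATE a=30 (pending; pending now {a=30})
Op 3: UPDATE e=3 (pending; pending now {a=30, e=3})
Op 4: UPDATE b=30 (pending; pending now {a=30, b=30, e=3})
Op 5: UPDATE b=13 (pending; pending now {a=30, b=13, e=3})
Op 6: ROLLBACK: discarded pending ['a', 'b', 'e']; in_txn=False
Op 7: UPDATE a=24 (auto-commit; committed a=24)
ROLLBACK at op 6 discards: ['a', 'b', 'e']

Answer: a b e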